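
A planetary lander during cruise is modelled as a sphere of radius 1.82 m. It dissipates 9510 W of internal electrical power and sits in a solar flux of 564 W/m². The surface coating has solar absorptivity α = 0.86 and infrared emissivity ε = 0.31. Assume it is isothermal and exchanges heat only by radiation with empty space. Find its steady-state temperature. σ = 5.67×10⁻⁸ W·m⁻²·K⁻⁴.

At steady state, absorbed solar power + internal power = radiated power.
Absorbed: α·S·A_cross = 0.86·564·10.41 = 5047 W (cross-section πr²).
Total input = 5047 + 9510 = 14560 W.
Radiated: εσ·A_surf·T⁴ with A_surf = 4πr² = 41.62 m².
T⁴ = 14560/(0.31·5.67×10⁻⁸·41.62) = 1.990×10¹⁰ K⁴.

T ≈ 376 K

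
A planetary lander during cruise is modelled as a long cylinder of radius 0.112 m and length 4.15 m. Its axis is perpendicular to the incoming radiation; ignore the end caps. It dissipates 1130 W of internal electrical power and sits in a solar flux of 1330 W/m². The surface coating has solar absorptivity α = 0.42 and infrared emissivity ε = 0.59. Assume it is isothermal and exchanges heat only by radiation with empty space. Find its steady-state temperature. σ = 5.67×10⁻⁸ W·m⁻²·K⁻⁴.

T ≈ 360 K

At steady state, absorbed solar power + internal power = radiated power.
Absorbed: α·S·A_cross = 0.42·1330·0.9296 = 519.3 W (cross-section 2rL).
Total input = 519.3 + 1130 = 1649 W.
Radiated: εσ·A_surf·T⁴ with A_surf = 2πrL = 2.920 m².
T⁴ = 1649/(0.59·5.67×10⁻⁸·2.920) = 1.688×10¹⁰ K⁴.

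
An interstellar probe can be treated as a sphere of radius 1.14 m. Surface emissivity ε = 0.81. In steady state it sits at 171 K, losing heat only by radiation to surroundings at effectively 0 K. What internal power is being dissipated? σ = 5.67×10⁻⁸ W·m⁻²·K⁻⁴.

Steady state: P = εσA T⁴.
A = 4πr² = 16.33 m²; T⁴ = (171)⁴ = 8.550×10⁸ K⁴.
P = 0.81 × 5.67×10⁻⁸ × 16.33 × 8.550×10⁸.

P ≈ 641 W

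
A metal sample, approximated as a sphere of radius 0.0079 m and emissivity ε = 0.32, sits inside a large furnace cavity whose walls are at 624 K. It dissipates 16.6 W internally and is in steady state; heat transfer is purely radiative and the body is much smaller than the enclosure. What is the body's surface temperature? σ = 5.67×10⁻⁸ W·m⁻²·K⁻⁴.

For a small grey body in a large enclosure, net radiated power = εσA(T⁴ − T_w⁴).
Steady state: P = εσA(T⁴ − T_w⁴) with A = 4πr² = 7.843×10⁻⁴ m².
T⁴ = P/(εσA) + T_w⁴ = 16.6/(0.32·5.67×10⁻⁸·7.843×10⁻⁴) + (624)⁴
    = 1.167×10¹² + 1.516×10¹¹ = 1.318×10¹² K⁴.

T ≈ 1070 K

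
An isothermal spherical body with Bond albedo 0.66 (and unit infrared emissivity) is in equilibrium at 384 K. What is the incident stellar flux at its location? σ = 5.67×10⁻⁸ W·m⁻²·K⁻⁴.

S ≈ 14500 W/m²

(1−a)S·πr² = σ·4πr²·T⁴ ⇒ S = 4σT⁴/(1−a).
S = 4·5.67×10⁻⁸·2.174×10¹⁰/0.340.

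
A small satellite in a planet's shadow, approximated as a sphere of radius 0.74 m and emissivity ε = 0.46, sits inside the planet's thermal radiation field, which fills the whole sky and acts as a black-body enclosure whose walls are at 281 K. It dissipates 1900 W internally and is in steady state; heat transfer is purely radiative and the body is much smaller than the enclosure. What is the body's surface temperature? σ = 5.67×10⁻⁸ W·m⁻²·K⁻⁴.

T ≈ 360 K

For a small grey body in a large enclosure, net radiated power = εσA(T⁴ − T_w⁴).
Steady state: P = εσA(T⁴ − T_w⁴) with A = 4πr² = 6.881 m².
T⁴ = P/(εσA) + T_w⁴ = 1900/(0.46·5.67×10⁻⁸·6.881) + (281)⁴
    = 1.059×10¹⁰ + 6.235×10⁹ = 1.682×10¹⁰ K⁴.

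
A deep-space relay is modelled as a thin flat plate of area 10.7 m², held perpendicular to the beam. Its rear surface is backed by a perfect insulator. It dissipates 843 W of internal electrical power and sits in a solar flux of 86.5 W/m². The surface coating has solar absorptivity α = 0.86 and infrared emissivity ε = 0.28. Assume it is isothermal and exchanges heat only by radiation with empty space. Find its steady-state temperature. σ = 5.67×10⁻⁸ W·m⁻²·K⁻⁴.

At steady state, absorbed solar power + internal power = radiated power.
Absorbed: α·S·A_cross = 0.86·86.5·10.70 = 796.0 W (cross-section A).
Total input = 796.0 + 843 = 1639 W.
Radiated: εσ·A_surf·T⁴ with A_surf = A = 10.70 m².
T⁴ = 1639/(0.28·5.67×10⁻⁸·10.70) = 9.648×10⁹ K⁴.

T ≈ 313 K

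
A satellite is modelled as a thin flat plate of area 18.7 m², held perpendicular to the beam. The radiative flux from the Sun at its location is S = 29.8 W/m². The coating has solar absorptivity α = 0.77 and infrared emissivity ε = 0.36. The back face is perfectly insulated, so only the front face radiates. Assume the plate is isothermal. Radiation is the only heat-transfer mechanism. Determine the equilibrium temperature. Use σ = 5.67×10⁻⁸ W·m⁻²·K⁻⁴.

T ≈ 183 K

At equilibrium, absorbed power = emitted power.
Absorbing cross-section = A = 18.70 m²; emitting surface = A = 18.70 m² (ratio 1).
αS·A_cross = εσ·A_surf·T⁴  ⇒  T⁴ = αS/(ε·1σ).
T⁴ = 0.770·29.8/(0.36·1·5.67×10⁻⁸) = 1.124×10⁹ K⁴.
T = (1.124×10⁹)^(1/4).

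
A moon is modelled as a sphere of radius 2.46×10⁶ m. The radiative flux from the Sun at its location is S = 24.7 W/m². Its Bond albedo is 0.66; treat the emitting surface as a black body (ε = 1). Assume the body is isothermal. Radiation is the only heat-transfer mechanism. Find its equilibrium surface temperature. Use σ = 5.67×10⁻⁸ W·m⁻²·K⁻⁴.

At equilibrium, absorbed power = emitted power.
Absorbing cross-section = πr² = 1.901×10¹³ m²; emitting surface = 4πr² = 7.605×10¹³ m² (ratio 4).
(1−a)S·A_cross = εσ·A_surf·T⁴  ⇒  T⁴ = (1−a)S/(4σ).
T⁴ = 0.340·24.7/(4·5.67×10⁻⁸) = 3.703×10⁷ K⁴.
T = (3.703×10⁷)^(1/4).

T ≈ 78.0 K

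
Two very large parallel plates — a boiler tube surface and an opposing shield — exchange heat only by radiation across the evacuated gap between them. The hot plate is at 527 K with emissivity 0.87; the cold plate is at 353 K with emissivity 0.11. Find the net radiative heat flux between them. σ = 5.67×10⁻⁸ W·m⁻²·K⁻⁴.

q ≈ 378 W/m²

For two infinite grey parallel plates, q = σ(T₁⁴ − T₂⁴)/(1/ε₁ + 1/ε₂ − 1).
T₁⁴ − T₂⁴ = 7.713×10¹⁰ − 1.553×10¹⁰ = 6.161×10¹⁰ K⁴.
1/ε₁ + 1/ε₂ − 1 = 1.149 + 9.091 − 1 = 9.240.
q = 5.67×10⁻⁸ × 6.161×10¹⁰ / 9.240.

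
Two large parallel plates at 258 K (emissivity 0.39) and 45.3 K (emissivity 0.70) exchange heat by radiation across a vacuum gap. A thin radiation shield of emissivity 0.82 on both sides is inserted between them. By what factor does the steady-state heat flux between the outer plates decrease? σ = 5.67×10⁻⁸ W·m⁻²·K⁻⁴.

factor ≈ 1.48

Without shield: q₀ = σΔ(T⁴)/(1/ε₁+1/ε₂−1) with denominator 2.993.
With shield the two gaps are in series; the resistances add: (1/ε₁+1/ε_s−1)+(1/ε_s+1/ε₂−1) = 2.784+1.648 = 4.432.
Heat-flux ratio q₀/q = 4.432/2.993.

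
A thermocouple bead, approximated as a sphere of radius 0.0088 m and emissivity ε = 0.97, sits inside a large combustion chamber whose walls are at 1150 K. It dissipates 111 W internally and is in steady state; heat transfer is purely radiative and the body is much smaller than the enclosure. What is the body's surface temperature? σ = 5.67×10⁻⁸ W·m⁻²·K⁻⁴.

T ≈ 1400 K

For a small grey body in a large enclosure, net radiated power = εσA(T⁴ − T_w⁴).
Steady state: P = εσA(T⁴ − T_w⁴) with A = 4πr² = 9.731×10⁻⁴ m².
T⁴ = P/(εσA) + T_w⁴ = 111/(0.97·5.67×10⁻⁸·9.731×10⁻⁴) + (1150)⁴
    = 2.074×10¹² + 1.749×10¹² = 3.823×10¹² K⁴.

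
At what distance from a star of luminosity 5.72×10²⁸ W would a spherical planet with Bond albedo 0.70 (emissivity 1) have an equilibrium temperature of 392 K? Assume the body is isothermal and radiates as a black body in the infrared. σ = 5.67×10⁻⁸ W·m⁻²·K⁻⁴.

For an isothermal black-emitting sphere, (1−a)S·πr² = σ·4πr²·T⁴ ⇒ S = 4σT⁴/(1−a).
S = 4·5.67×10⁻⁸·(392)⁴/0.300 = 17850 W/m².
Flux falls as S = L/(4πd²), so d = √(L/(4πS)) = √(5.72×10²⁸/(4π·17850)).

d ≈ 5.05×10¹¹ m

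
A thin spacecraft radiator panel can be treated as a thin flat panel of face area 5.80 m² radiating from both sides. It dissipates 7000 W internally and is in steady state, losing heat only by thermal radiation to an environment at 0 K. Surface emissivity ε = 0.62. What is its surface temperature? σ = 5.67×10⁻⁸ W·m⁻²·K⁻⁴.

T ≈ 362 K

Steady state: internal power = radiated power, P = εσA T⁴.
Radiating area A = 2·5.80 = 11.60 m².
T⁴ = P/(εσA) = 7000/(0.62·5.67×10⁻⁸·11.60) = 1.717×10¹⁰ K⁴.
T = (1.717×10¹⁰)^(1/4).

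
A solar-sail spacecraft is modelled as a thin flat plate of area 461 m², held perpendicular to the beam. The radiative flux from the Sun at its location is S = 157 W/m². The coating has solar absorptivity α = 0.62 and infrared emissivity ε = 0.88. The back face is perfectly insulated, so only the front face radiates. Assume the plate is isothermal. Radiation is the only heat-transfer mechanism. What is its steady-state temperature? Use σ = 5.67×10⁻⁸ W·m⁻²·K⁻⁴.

At equilibrium, absorbed power = emitted power.
Absorbing cross-section = A = 461.0 m²; emitting surface = A = 461.0 m² (ratio 1).
αS·A_cross = εσ·A_surf·T⁴  ⇒  T⁴ = αS/(ε·1σ).
T⁴ = 0.620·157/(0.88·1·5.67×10⁻⁸) = 1.951×10⁹ K⁴.
T = (1.951×10⁹)^(1/4).

T ≈ 210 K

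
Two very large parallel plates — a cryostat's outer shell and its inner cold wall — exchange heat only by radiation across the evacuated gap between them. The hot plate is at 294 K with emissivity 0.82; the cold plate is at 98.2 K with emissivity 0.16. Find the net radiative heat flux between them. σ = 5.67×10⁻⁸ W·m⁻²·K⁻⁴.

q ≈ 64.7 W/m²

For two infinite grey parallel plates, q = σ(T₁⁴ − T₂⁴)/(1/ε₁ + 1/ε₂ − 1).
T₁⁴ − T₂⁴ = 7.471×10⁹ − 9.299×10⁷ = 7.378×10⁹ K⁴.
1/ε₁ + 1/ε₂ − 1 = 1.220 + 6.250 − 1 = 6.470.
q = 5.67×10⁻⁸ × 7.378×10⁹ / 6.470.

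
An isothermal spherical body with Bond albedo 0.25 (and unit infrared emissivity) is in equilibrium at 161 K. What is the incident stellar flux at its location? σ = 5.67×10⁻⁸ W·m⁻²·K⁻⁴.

S ≈ 203 W/m²

(1−a)S·πr² = σ·4πr²·T⁴ ⇒ S = 4σT⁴/(1−a).
S = 4·5.67×10⁻⁸·6.719×10⁸/0.750.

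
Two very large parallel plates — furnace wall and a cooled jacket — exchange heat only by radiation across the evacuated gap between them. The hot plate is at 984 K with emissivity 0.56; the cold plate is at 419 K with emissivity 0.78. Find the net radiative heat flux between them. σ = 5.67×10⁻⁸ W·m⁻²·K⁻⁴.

For two infinite grey parallel plates, q = σ(T₁⁴ − T₂⁴)/(1/ε₁ + 1/ε₂ − 1).
T₁⁴ − T₂⁴ = 9.375×10¹¹ − 3.082×10¹⁰ = 9.067×10¹¹ K⁴.
1/ε₁ + 1/ε₂ − 1 = 1.786 + 1.282 − 1 = 2.068.
q = 5.67×10⁻⁸ × 9.067×10¹¹ / 2.068.

q ≈ 24900 W/m²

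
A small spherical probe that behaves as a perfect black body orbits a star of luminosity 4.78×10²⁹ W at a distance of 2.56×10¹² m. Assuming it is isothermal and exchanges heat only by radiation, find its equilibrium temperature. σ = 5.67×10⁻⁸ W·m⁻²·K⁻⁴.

T ≈ 400 K

First find the stellar flux at distance d: S = L/(4πd²) = 4.78×10²⁹/(4π·(2.56×10¹²)²) = 5804 W/m².
For an isothermal sphere, absorbed (1−a)S·πr² = emitted σ·4πr²·T⁴, so T⁴ = (1−a)S/(4σ).
T⁴ = 1.00·5804/(4·5.67×10⁻⁸) = 2.559×10¹⁰ K⁴.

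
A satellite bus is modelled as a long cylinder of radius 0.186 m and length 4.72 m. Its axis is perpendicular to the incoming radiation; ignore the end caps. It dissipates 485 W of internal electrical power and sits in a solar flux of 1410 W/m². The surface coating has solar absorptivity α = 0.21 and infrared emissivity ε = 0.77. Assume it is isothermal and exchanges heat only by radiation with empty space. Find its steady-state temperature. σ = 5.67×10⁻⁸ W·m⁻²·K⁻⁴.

At steady state, absorbed solar power + internal power = radiated power.
Absorbed: α·S·A_cross = 0.21·1410·1.756 = 519.9 W (cross-section 2rL).
Total input = 519.9 + 485 = 1005 W.
Radiated: εσ·A_surf·T⁴ with A_surf = 2πrL = 5.516 m².
T⁴ = 1005/(0.77·5.67×10⁻⁸·5.516) = 4.173×10⁹ K⁴.

T ≈ 254 K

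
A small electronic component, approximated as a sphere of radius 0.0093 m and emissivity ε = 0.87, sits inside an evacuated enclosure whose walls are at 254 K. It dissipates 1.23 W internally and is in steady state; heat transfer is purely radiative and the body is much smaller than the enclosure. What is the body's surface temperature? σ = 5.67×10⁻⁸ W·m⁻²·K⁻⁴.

For a small grey body in a large enclosure, net radiated power = εσA(T⁴ − T_w⁴).
Steady state: P = εσA(T⁴ − T_w⁴) with A = 4πr² = 0.001087 m².
T⁴ = P/(εσA) + T_w⁴ = 1.23/(0.87·5.67×10⁻⁸·0.001087) + (254)⁴
    = 2.294×10¹⁰ + 4.162×10⁹ = 2.710×10¹⁰ K⁴.

T ≈ 406 K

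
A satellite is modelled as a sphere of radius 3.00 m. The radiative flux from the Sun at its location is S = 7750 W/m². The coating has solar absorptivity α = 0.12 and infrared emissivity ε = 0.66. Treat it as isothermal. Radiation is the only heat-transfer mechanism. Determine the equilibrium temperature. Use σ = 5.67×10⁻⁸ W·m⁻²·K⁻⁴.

At equilibrium, absorbed power = emitted power.
Absorbing cross-section = πr² = 28.27 m²; emitting surface = 4πr² = 113.1 m² (ratio 4).
αS·A_cross = εσ·A_surf·T⁴  ⇒  T⁴ = αS/(ε·4σ).
T⁴ = 0.120·7750/(0.66·4·5.67×10⁻⁸) = 6.213×10⁹ K⁴.
T = (6.213×10⁹)^(1/4).

T ≈ 281 K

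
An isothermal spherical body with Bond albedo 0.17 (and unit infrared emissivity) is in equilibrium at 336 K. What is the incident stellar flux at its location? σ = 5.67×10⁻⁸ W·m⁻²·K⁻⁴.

S ≈ 3480 W/m²

(1−a)S·πr² = σ·4πr²·T⁴ ⇒ S = 4σT⁴/(1−a).
S = 4·5.67×10⁻⁸·1.275×10¹⁰/0.830.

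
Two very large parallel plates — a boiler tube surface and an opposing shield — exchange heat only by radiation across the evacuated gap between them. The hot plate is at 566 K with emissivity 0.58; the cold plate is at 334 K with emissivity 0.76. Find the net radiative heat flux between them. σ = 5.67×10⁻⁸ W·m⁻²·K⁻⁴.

q ≈ 2510 W/m²

For two infinite grey parallel plates, q = σ(T₁⁴ − T₂⁴)/(1/ε₁ + 1/ε₂ − 1).
T₁⁴ − T₂⁴ = 1.026×10¹¹ − 1.244×10¹⁰ = 9.018×10¹⁰ K⁴.
1/ε₁ + 1/ε₂ − 1 = 1.724 + 1.316 − 1 = 2.040.
q = 5.67×10⁻⁸ × 9.018×10¹⁰ / 2.040.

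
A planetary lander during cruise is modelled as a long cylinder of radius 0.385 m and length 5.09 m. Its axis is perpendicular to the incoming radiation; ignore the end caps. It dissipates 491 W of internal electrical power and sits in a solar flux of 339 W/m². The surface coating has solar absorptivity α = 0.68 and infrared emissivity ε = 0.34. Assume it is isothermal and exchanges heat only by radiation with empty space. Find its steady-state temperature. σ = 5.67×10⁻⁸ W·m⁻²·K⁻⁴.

T ≈ 277 K

At steady state, absorbed solar power + internal power = radiated power.
Absorbed: α·S·A_cross = 0.68·339·3.919 = 903.5 W (cross-section 2rL).
Total input = 903.5 + 491 = 1394 W.
Radiated: εσ·A_surf·T⁴ with A_surf = 2πrL = 12.31 m².
T⁴ = 1394/(0.34·5.67×10⁻⁸·12.31) = 5.875×10⁹ K⁴.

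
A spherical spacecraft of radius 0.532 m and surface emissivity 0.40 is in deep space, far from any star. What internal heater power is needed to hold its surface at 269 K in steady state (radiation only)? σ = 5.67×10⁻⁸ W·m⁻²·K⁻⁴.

P = εσ·4πr²·T⁴.
4πr² = 3.557 m²; T⁴ = 5.236×10⁹ K⁴.
P = 0.40·5.67×10⁻⁸·3.557·5.236×10⁹.

P ≈ 422 W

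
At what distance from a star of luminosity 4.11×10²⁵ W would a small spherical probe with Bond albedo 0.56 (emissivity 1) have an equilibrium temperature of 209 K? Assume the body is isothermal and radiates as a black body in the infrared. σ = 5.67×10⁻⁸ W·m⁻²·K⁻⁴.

For an isothermal black-emitting sphere, (1−a)S·πr² = σ·4πr²·T⁴ ⇒ S = 4σT⁴/(1−a).
S = 4·5.67×10⁻⁸·(209)⁴/0.440 = 983.5 W/m².
Flux falls as S = L/(4πd²), so d = √(L/(4πS)) = √(4.11×10²⁵/(4π·983.5)).

d ≈ 5.77×10¹⁰ m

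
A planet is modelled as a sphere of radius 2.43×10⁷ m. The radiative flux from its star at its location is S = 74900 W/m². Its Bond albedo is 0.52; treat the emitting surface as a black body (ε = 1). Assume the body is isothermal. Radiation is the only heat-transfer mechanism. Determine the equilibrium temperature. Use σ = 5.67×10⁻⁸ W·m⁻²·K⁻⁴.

At equilibrium, absorbed power = emitted power.
Absorbing cross-section = πr² = 1.855×10¹⁵ m²; emitting surface = 4πr² = 7.420×10¹⁵ m² (ratio 4).
(1−a)S·A_cross = εσ·A_surf·T⁴  ⇒  T⁴ = (1−a)S/(4σ).
T⁴ = 0.480·74900/(4·5.67×10⁻⁸) = 1.585×10¹¹ K⁴.
T = (1.585×10¹¹)^(1/4).

T ≈ 631 K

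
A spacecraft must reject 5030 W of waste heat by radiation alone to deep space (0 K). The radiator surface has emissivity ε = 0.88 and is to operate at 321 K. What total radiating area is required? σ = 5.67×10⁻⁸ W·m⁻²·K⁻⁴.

P = εσA T⁴ ⇒ A = P/(εσT⁴).
T⁴ = 1.062×10¹⁰ K⁴.
A = 5030/(0.88 × 5.67×10⁻⁸ × 1.062×10¹⁰).

A ≈ 9.49 m²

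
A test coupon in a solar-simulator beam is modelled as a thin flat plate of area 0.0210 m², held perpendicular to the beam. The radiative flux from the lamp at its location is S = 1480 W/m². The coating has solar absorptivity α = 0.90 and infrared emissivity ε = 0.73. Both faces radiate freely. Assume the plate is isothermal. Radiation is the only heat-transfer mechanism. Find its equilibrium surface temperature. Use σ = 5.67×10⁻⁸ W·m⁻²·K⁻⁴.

At equilibrium, absorbed power = emitted power.
Absorbing cross-section = A = 0.02100 m²; emitting surface = 2A = 0.04200 m² (ratio 2).
αS·A_cross = εσ·A_surf·T⁴  ⇒  T⁴ = αS/(ε·2σ).
T⁴ = 0.900·1480/(0.73·2·5.67×10⁻⁸) = 1.609×10¹⁰ K⁴.
T = (1.609×10¹⁰)^(1/4).

T ≈ 356 K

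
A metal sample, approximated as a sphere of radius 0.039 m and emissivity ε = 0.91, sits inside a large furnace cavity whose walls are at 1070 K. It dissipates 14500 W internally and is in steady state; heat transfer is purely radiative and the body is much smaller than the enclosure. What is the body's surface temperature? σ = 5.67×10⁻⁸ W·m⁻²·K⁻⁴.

For a small grey body in a large enclosure, net radiated power = εσA(T⁴ − T_w⁴).
Steady state: P = εσA(T⁴ − T_w⁴) with A = 4πr² = 0.01911 m².
T⁴ = P/(εσA) + T_w⁴ = 14500/(0.91·5.67×10⁻⁸·0.01911) + (1070)⁴
    = 1.470×10¹³ + 1.311×10¹² = 1.601×10¹³ K⁴.

T ≈ 2000 K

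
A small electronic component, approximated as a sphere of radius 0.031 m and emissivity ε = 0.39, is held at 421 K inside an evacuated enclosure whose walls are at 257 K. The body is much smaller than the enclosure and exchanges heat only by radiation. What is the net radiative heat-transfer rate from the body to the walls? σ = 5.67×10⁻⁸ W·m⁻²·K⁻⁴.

For a small grey body in a large enclosure: P_net = εσA(T_body⁴ − T_wall⁴).
A = 4πr² = 0.01208 m²; T_body⁴ − T_wall⁴ = 3.141×10¹⁰ − 4.362×10⁹ = 2.705×10¹⁰ K⁴.
|P_net| = 0.39·5.67×10⁻⁸·0.01208·2.705×10¹⁰.

P_net ≈ 7.22 W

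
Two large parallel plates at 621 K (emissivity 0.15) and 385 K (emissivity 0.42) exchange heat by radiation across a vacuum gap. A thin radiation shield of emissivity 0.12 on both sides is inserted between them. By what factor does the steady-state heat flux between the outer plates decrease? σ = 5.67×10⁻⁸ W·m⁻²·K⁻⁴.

Without shield: q₀ = σΔ(T⁴)/(1/ε₁+1/ε₂−1) with denominator 8.048.
With shield the two gaps are in series; the resistances add: (1/ε₁+1/ε_s−1)+(1/ε_s+1/ε₂−1) = 14.00+9.714 = 23.71.
Heat-flux ratio q₀/q = 23.71/8.048.

factor ≈ 2.95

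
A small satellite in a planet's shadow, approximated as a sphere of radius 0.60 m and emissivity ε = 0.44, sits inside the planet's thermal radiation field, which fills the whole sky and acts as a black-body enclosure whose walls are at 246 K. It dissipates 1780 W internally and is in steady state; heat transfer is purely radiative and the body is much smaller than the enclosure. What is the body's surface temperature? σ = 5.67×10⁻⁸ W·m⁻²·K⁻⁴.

For a small grey body in a large enclosure, net radiated power = εσA(T⁴ − T_w⁴).
Steady state: P = εσA(T⁴ − T_w⁴) with A = 4πr² = 4.524 m².
T⁴ = P/(εσA) + T_w⁴ = 1780/(0.44·5.67×10⁻⁸·4.524) + (246)⁴
    = 1.577×10¹⁰ + 3.662×10⁹ = 1.943×10¹⁰ K⁴.

T ≈ 373 K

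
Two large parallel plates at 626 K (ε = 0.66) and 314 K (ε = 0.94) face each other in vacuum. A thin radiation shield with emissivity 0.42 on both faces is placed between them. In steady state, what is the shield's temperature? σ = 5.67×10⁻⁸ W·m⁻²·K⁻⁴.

In steady state the net flux on the hot side equals that on the cold side.
σ(T₁⁴−T_s⁴)/D₁ = σ(T_s⁴−T₂⁴)/D₂, with D₁ = 1/ε₁+1/ε_s−1 = 2.896, D₂ = 1/ε_s+1/ε₂−1 = 2.445.
Solve for T_s⁴: T_s⁴ = (D₂·T₁⁴ + D₁·T₂⁴)/(D₁+D₂) = 7.557×10¹⁰ K⁴.

T_s ≈ 524 K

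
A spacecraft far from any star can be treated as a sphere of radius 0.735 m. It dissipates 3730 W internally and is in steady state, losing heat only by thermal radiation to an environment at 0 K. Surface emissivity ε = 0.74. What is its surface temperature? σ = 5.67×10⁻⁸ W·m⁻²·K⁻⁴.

Steady state: internal power = radiated power, P = εσA T⁴.
Radiating area A = 4πr² = 6.789 m².
T⁴ = P/(εσA) = 3730/(0.74·5.67×10⁻⁸·6.789) = 1.310×10¹⁰ K⁴.
T = (1.310×10¹⁰)^(1/4).

T ≈ 338 K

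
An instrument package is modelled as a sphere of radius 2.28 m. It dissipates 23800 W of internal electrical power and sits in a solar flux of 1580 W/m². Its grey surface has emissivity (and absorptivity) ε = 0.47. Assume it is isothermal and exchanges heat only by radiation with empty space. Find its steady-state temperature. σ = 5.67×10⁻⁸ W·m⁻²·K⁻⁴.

T ≈ 379 K

At steady state, absorbed solar power + internal power = radiated power.
Absorbed: α·S·A_cross = 0.47·1580·16.33 = 12130 W (cross-section πr²).
Total input = 12130 + 23800 = 35930 W.
Radiated: εσ·A_surf·T⁴ with A_surf = 4πr² = 65.33 m².
T⁴ = 35930/(0.47·5.67×10⁻⁸·65.33) = 2.064×10¹⁰ K⁴.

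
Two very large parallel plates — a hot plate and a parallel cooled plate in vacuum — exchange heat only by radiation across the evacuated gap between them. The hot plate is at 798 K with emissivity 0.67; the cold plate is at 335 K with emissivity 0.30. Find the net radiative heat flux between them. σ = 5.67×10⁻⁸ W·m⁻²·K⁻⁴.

For two infinite grey parallel plates, q = σ(T₁⁴ − T₂⁴)/(1/ε₁ + 1/ε₂ − 1).
T₁⁴ − T₂⁴ = 4.055×10¹¹ − 1.259×10¹⁰ = 3.929×10¹¹ K⁴.
1/ε₁ + 1/ε₂ − 1 = 1.493 + 3.333 − 1 = 3.826.
q = 5.67×10⁻⁸ × 3.929×10¹¹ / 3.826.

q ≈ 5820 W/m²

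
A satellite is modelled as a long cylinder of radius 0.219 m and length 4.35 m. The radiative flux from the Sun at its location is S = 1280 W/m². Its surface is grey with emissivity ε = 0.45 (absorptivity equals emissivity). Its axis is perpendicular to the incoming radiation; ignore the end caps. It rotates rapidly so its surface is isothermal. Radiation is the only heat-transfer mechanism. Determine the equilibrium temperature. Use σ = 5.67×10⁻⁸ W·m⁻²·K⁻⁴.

At equilibrium, absorbed power = emitted power.
Absorbing cross-section = 2rL = 1.905 m²; emitting surface = 2πrL = 5.986 m² (ratio π).
εS·A_cross = εσ·A_surf·T⁴  ⇒  T⁴ = S/(πσ)   (ε cancels).
T⁴ = 1280/(π·5.67×10⁻⁸) = 7.186×10⁹ K⁴.
T = (7.186×10⁹)^(1/4).

T ≈ 291 K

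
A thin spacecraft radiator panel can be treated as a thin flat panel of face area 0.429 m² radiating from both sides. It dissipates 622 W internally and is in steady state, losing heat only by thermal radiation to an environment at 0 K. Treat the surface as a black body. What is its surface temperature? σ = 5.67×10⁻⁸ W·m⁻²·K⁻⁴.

T ≈ 336 K

Steady state: internal power = radiated power, P = εσA T⁴.
Radiating area A = 2·0.429 = 0.8580 m².
T⁴ = P/(εσA) = 622/(1.0·5.67×10⁻⁸·0.8580) = 1.279×10¹⁰ K⁴.
T = (1.279×10¹⁰)^(1/4).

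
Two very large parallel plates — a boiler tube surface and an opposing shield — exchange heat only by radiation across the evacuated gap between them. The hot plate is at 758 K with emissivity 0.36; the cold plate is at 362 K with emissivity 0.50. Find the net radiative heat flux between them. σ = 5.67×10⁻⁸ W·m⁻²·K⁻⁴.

q ≈ 4700 W/m²

For two infinite grey parallel plates, q = σ(T₁⁴ − T₂⁴)/(1/ε₁ + 1/ε₂ − 1).
T₁⁴ − T₂⁴ = 3.301×10¹¹ − 1.717×10¹⁰ = 3.130×10¹¹ K⁴.
1/ε₁ + 1/ε₂ − 1 = 2.778 + 2.000 − 1 = 3.778.
q = 5.67×10⁻⁸ × 3.130×10¹¹ / 3.778.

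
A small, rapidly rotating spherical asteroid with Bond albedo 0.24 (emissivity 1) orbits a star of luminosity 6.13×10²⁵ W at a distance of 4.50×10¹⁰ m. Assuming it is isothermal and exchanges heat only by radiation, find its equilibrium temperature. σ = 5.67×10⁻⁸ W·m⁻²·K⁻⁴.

First find the stellar flux at distance d: S = L/(4πd²) = 6.13×10²⁵/(4π·(4.50×10¹⁰)²) = 2409 W/m².
For an isothermal sphere, absorbed (1−a)S·πr² = emitted σ·4πr²·T⁴, so T⁴ = (1−a)S/(4σ).
T⁴ = 0.760·2409/(4·5.67×10⁻⁸) = 8.072×10⁹ K⁴.

T ≈ 300 K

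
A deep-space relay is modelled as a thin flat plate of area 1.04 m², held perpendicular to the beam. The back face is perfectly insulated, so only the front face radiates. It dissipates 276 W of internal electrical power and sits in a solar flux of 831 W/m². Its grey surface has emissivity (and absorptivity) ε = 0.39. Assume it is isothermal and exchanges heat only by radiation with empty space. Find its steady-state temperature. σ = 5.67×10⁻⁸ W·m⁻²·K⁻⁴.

At steady state, absorbed solar power + internal power = radiated power.
Absorbed: α·S·A_cross = 0.39·831·1.040 = 337.1 W (cross-section A).
Total input = 337.1 + 276 = 613.1 W.
Radiated: εσ·A_surf·T⁴ with A_surf = A = 1.040 m².
T⁴ = 613.1/(0.39·5.67×10⁻⁸·1.040) = 2.666×10¹⁰ K⁴.

T ≈ 404 K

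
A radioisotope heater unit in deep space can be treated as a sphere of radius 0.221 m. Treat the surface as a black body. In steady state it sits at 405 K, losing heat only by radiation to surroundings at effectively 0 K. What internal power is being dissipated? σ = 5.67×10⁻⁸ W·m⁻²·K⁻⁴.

P ≈ 936 W

Steady state: P = εσA T⁴.
A = 4πr² = 0.6138 m²; T⁴ = (405)⁴ = 2.690×10¹⁰ K⁴.
P = 1.0 × 5.67×10⁻⁸ × 0.6138 × 2.690×10¹⁰.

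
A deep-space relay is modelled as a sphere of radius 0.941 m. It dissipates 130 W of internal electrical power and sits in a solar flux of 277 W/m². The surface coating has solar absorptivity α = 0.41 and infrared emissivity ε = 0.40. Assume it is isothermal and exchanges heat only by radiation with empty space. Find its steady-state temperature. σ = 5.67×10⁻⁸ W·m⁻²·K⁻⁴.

T ≈ 205 K

At steady state, absorbed solar power + internal power = radiated power.
Absorbed: α·S·A_cross = 0.41·277·2.782 = 315.9 W (cross-section πr²).
Total input = 315.9 + 130 = 445.9 W.
Radiated: εσ·A_surf·T⁴ with A_surf = 4πr² = 11.13 m².
T⁴ = 445.9/(0.40·5.67×10⁻⁸·11.13) = 1.767×10⁹ K⁴.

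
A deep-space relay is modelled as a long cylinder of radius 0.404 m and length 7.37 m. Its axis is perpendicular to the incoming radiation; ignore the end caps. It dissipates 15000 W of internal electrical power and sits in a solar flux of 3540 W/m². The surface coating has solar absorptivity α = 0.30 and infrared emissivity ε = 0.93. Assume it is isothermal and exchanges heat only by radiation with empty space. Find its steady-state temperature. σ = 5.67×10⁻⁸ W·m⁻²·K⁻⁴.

T ≈ 383 K

At steady state, absorbed solar power + internal power = radiated power.
Absorbed: α·S·A_cross = 0.30·3540·5.955 = 6324 W (cross-section 2rL).
Total input = 6324 + 15000 = 21320 W.
Radiated: εσ·A_surf·T⁴ with A_surf = 2πrL = 18.71 m².
T⁴ = 21320/(0.93·5.67×10⁻⁸·18.71) = 2.162×10¹⁰ K⁴.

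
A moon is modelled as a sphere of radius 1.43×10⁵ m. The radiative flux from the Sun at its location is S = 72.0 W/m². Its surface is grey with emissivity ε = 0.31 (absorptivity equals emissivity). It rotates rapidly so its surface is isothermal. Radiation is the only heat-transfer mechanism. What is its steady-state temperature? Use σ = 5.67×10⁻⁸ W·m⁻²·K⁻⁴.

At equilibrium, absorbed power = emitted power.
Absorbing cross-section = πr² = 6.424×10¹⁰ m²; emitting surface = 4πr² = 2.570×10¹¹ m² (ratio 4).
εS·A_cross = εσ·A_surf·T⁴  ⇒  T⁴ = S/(4σ)   (ε cancels).
T⁴ = 72.0/(4·5.67×10⁻⁸) = 3.175×10⁸ K⁴.
T = (3.175×10⁸)^(1/4).

T ≈ 133 K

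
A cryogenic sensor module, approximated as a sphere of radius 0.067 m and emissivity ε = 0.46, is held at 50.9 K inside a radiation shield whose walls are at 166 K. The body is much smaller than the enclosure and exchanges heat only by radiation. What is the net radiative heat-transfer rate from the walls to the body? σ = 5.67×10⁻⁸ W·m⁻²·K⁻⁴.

For a small grey body in a large enclosure: P_net = εσA(T_body⁴ − T_wall⁴).
A = 4πr² = 0.05641 m²; T_body⁴ − T_wall⁴ = 6.712×10⁶ − 7.593×10⁸ = -7.526×10⁸ K⁴.
|P_net| = 0.46·5.67×10⁻⁸·0.05641·7.526×10⁸.

P_net ≈ 1.11 W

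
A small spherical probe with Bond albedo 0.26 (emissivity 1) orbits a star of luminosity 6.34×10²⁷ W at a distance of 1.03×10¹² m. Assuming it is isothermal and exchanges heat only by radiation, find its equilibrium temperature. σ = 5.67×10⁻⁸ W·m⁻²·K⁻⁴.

First find the stellar flux at distance d: S = L/(4πd²) = 6.34×10²⁷/(4π·(1.03×10¹²)²) = 475.6 W/m².
For an isothermal sphere, absorbed (1−a)S·πr² = emitted σ·4πr²·T⁴, so T⁴ = (1−a)S/(4σ).
T⁴ = 0.740·475.6/(4·5.67×10⁻⁸) = 1.552×10⁹ K⁴.

T ≈ 198 K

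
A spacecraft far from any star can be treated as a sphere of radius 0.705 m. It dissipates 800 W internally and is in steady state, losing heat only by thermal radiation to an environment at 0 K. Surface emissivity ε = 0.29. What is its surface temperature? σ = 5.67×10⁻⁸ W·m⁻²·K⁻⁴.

Steady state: internal power = radiated power, P = εσA T⁴.
Radiating area A = 4πr² = 6.246 m².
T⁴ = P/(εσA) = 800/(0.29·5.67×10⁻⁸·6.246) = 7.790×10⁹ K⁴.
T = (7.790×10⁹)^(1/4).

T ≈ 297 K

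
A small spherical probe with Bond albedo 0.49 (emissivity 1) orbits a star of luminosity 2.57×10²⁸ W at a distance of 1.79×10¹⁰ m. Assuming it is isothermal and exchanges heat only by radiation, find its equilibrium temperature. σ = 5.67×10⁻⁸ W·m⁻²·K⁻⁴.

First find the stellar flux at distance d: S = L/(4πd²) = 2.57×10²⁸/(4π·(1.79×10¹⁰)²) = 6.383×10⁶ W/m².
For an isothermal sphere, absorbed (1−a)S·πr² = emitted σ·4πr²·T⁴, so T⁴ = (1−a)S/(4σ).
T⁴ = 0.510·6.383×10⁶/(4·5.67×10⁻⁸) = 1.435×10¹³ K⁴.

T ≈ 1950 K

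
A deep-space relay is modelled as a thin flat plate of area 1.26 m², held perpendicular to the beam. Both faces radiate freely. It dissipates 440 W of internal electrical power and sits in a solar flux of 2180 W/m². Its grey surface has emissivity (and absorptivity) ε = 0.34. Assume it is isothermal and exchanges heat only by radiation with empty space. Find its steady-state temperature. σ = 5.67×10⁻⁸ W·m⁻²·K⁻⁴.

At steady state, absorbed solar power + internal power = radiated power.
Absorbed: α·S·A_cross = 0.34·2180·1.260 = 933.9 W (cross-section A).
Total input = 933.9 + 440 = 1374 W.
Radiated: εσ·A_surf·T⁴ with A_surf = 2A = 2.520 m².
T⁴ = 1374/(0.34·5.67×10⁻⁸·2.520) = 2.828×10¹⁰ K⁴.

T ≈ 410 K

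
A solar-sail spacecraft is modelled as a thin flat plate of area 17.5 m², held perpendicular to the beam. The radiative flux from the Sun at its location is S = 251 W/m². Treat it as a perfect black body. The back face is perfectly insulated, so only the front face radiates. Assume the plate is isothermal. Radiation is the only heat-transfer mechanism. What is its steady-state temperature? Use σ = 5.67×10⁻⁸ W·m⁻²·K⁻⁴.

At equilibrium, absorbed power = emitted power.
Absorbing cross-section = A = 17.50 m²; emitting surface = A = 17.50 m² (ratio 1).
S·A_cross = εσ·A_surf·T⁴  ⇒  T⁴ = S/(1σ).
T⁴ = 1.00·251/(1·5.67×10⁻⁸) = 4.427×10⁹ K⁴.
T = (4.427×10⁹)^(1/4).

T ≈ 258 K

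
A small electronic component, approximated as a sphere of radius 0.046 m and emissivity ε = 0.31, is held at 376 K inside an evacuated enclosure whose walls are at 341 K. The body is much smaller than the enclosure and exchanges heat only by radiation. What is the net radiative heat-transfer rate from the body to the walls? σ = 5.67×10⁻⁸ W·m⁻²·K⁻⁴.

P_net ≈ 3.02 W

For a small grey body in a large enclosure: P_net = εσA(T_body⁴ − T_wall⁴).
A = 4πr² = 0.02659 m²; T_body⁴ − T_wall⁴ = 1.999×10¹⁰ − 1.352×10¹⁰ = 6.466×10⁹ K⁴.
|P_net| = 0.31·5.67×10⁻⁸·0.02659·6.466×10⁹.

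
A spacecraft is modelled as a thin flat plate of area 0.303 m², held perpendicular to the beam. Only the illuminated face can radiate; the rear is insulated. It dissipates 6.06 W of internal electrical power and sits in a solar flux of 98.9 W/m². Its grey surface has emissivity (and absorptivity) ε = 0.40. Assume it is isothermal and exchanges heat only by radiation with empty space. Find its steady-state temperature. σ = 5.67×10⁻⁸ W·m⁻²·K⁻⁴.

At steady state, absorbed solar power + internal power = radiated power.
Absorbed: α·S·A_cross = 0.40·98.9·0.3030 = 11.99 W (cross-section A).
Total input = 11.99 + 6.06 = 18.05 W.
Radiated: εσ·A_surf·T⁴ with A_surf = A = 0.3030 m².
T⁴ = 18.05/(0.40·5.67×10⁻⁸·0.3030) = 2.626×10⁹ K⁴.

T ≈ 226 K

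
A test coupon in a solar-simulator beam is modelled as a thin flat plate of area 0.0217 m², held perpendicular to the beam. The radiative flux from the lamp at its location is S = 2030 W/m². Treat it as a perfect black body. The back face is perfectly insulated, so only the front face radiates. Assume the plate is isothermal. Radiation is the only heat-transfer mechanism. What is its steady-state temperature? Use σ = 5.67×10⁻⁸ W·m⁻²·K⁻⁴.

At equilibrium, absorbed power = emitted power.
Absorbing cross-section = A = 0.02170 m²; emitting surface = A = 0.02170 m² (ratio 1).
S·A_cross = εσ·A_surf·T⁴  ⇒  T⁴ = S/(1σ).
T⁴ = 1.00·2030/(1·5.67×10⁻⁸) = 3.580×10¹⁰ K⁴.
T = (3.580×10¹⁰)^(1/4).

T ≈ 435 K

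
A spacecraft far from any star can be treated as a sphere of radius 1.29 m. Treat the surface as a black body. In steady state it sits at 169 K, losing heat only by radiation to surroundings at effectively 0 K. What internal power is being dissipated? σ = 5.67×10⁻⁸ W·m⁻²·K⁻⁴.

P ≈ 967 W

Steady state: P = εσA T⁴.
A = 4πr² = 20.91 m²; T⁴ = (169)⁴ = 8.157×10⁸ K⁴.
P = 1.0 × 5.67×10⁻⁸ × 20.91 × 8.157×10⁸.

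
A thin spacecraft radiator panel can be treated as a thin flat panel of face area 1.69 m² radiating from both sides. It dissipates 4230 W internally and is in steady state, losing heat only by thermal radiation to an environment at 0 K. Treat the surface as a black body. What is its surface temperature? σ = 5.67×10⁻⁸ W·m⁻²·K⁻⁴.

T ≈ 385 K

Steady state: internal power = radiated power, P = εσA T⁴.
Radiating area A = 2·1.69 = 3.380 m².
T⁴ = P/(εσA) = 4230/(1.0·5.67×10⁻⁸·3.380) = 2.207×10¹⁰ K⁴.
T = (2.207×10¹⁰)^(1/4).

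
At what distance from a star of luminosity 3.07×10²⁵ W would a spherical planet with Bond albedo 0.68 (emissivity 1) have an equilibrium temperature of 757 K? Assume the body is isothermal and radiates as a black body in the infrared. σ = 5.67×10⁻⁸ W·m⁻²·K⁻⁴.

For an isothermal black-emitting sphere, (1−a)S·πr² = σ·4πr²·T⁴ ⇒ S = 4σT⁴/(1−a).
S = 4·5.67×10⁻⁸·(757)⁴/0.320 = 2.327×10⁵ W/m².
Flux falls as S = L/(4πd²), so d = √(L/(4πS)) = √(3.07×10²⁵/(4π·2.327×10⁵)).

d ≈ 3.24×10⁹ m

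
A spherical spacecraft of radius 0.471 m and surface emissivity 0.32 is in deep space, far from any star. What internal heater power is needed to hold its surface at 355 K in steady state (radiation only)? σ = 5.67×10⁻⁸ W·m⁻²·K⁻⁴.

P ≈ 803 W

P = εσ·4πr²·T⁴.
4πr² = 2.788 m²; T⁴ = 1.588×10¹⁰ K⁴.
P = 0.32·5.67×10⁻⁸·2.788·1.588×10¹⁰.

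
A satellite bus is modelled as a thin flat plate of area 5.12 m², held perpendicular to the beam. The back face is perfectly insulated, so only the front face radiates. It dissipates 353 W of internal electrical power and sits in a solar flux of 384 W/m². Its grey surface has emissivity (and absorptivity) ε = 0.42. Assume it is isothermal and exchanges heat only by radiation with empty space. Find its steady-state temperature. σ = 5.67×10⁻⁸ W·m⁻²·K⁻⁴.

T ≈ 314 K

At steady state, absorbed solar power + internal power = radiated power.
Absorbed: α·S·A_cross = 0.42·384·5.120 = 825.8 W (cross-section A).
Total input = 825.8 + 353 = 1179 W.
Radiated: εσ·A_surf·T⁴ with A_surf = A = 5.120 m².
T⁴ = 1179/(0.42·5.67×10⁻⁸·5.120) = 9.668×10⁹ K⁴.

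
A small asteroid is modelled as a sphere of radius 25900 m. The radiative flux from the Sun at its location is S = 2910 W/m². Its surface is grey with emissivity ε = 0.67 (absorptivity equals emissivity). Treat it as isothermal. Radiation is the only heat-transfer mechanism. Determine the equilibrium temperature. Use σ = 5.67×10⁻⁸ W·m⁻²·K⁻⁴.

At equilibrium, absorbed power = emitted power.
Absorbing cross-section = πr² = 2.107×10⁹ m²; emitting surface = 4πr² = 8.430×10⁹ m² (ratio 4).
εS·A_cross = εσ·A_surf·T⁴  ⇒  T⁴ = S/(4σ)   (ε cancels).
T⁴ = 2910/(4·5.67×10⁻⁸) = 1.283×10¹⁰ K⁴.
T = (1.283×10¹⁰)^(1/4).

T ≈ 337 K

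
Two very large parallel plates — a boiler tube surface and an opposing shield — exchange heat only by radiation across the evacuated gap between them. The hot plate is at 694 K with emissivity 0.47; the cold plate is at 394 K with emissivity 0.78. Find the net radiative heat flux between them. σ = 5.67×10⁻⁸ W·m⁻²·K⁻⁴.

For two infinite grey parallel plates, q = σ(T₁⁴ − T₂⁴)/(1/ε₁ + 1/ε₂ − 1).
T₁⁴ − T₂⁴ = 2.320×10¹¹ − 2.410×10¹⁰ = 2.079×10¹¹ K⁴.
1/ε₁ + 1/ε₂ − 1 = 2.128 + 1.282 − 1 = 2.410.
q = 5.67×10⁻⁸ × 2.079×10¹¹ / 2.410.

q ≈ 4890 W/m²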